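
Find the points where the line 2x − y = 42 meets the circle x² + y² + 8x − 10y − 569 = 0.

(17, −8) and (19, −4)

From the line, y = 2x − 42. Substituting:
5x² − 180x + 1615 = 0  ⟹  x² − 36x + 323 = 0
x = 19 or x = 17, giving (19, −4) and (17, −8).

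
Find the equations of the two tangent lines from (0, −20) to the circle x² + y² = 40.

A line y − (−20) = m(x − (0)) is tangent when its distance from (0, 0) is 2√10:
[m·(0) − (20)]² = 40(m² + 1)
m² − 9 = 0, so m = −3 or m = 3.
Through (0, −20) these give 3x + y = −20 and 3x − y = 20.

3x + y = −20 and 3x − y = 20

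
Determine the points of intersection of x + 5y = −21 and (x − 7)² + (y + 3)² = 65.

(−1, −4) and (14, −7)

From the line, y = (−21 − x)/5. Substituting:
26x² − 338x − 364 = 0  ⟹  x² − 13x − 14 = 0
x = 14 or x = −1, giving (14, −7) and (−1, −4).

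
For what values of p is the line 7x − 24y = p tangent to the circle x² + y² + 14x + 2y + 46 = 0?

p = −75 or p = 25

The line touches the circle iff its distance from (−7, −1) is 2:
|7·(−7) − 24·(−1) − p| / √625 = 2
|p − (−25)| = 2·25, so p = 25 or p = −75.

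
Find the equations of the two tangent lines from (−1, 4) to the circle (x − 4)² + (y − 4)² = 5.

Let a tangent through (−1, 4) have slope m. Its distance from (4, 4) must equal √5:
[m·(5) − (0)]² = 5(m² + 1)
4m² − 1 = 0, so m = −1/2 or m = 1/2.
With m = −1/2: x + 2y = 7. With m = 1/2: x − 2y = −9.

x + 2y = 7 and x − 2y = −9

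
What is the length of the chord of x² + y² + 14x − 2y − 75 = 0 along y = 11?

10

Substitute y = 11:
x² + 14x + 24 = 0
x = −2 or x = −12, giving (−2, 11) and (−12, 11).
|(−2, 11) − (−12, 11)| = √((10)² + (0)²) = 10.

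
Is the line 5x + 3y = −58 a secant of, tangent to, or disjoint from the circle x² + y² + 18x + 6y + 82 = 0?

secant

Centre (−9, −3), r² = 8. Distance² from centre to line = (4)²/34 = 8/17.
Since d² < r², the line cuts the circle twice.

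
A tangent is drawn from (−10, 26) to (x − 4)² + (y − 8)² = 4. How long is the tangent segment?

Centre (4, 8), r² = 4. |PO|² = (−14)² + (18)² = 520.
By the tangent–radius right angle, tangent length = √(|PO|² − r²) = √516 = 2√129.

2√129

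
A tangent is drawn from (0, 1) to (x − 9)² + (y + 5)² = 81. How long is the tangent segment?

Centre (9, −5), r² = 81. |PO|² = (−9)² + (6)² = 117.
The tangent meets the radius at right angles, so tangent² = |PO|² − r² = 117 − 81 = 36.

6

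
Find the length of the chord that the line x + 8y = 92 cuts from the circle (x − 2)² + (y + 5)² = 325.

2√65

From the line, y = (92 − x)/8. Substituting:
65x² − 520x − 3120 = 0  ⟹  x² − 8x − 48 = 0
x = 12 or x = −4, giving (12, 10) and (−4, 12).
|(12, 10) − (−4, 12)| = √((16)² + (−2)²) = 2√65.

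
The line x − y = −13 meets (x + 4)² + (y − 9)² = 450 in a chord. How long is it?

30√2

Express y = x + 13 and substitute into the circle:
2x² + 16x − 418 = 0  ⟹  x² + 8x − 209 = 0
x = 11 or x = −19, giving (11, 24) and (−19, −6).
Chord length = distance between (11, 24) and (−19, −6) = √1800 = 30√2.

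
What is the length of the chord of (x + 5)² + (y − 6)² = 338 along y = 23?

Centre (−5, 6), r² = 338. Perpendicular distance d from centre to line = |−17| / √1 = 17.
Half the chord is √(r² − d²) = √(49), so the full chord is 14.

14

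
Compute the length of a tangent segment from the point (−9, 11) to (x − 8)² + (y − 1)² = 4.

The centre is (8, 1) and r = 2. The square of the distance from P to the centre is 289 + 100 = 389.
By the tangent–radius right angle, tangent length = √(|PO|² − r²) = √385.

√385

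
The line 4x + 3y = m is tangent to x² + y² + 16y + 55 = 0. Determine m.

m = −39 or m = −9

The line touches the circle iff its distance from (0, −8) is 3:
|4·0 + 3·(−8) − m| / √25 = 3
|m − (−24)| = 3·5, so m = −9 or m = −39.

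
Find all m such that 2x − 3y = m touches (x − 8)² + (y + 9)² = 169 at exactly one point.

For a tangent, require d(centre, line) = r = 13.
|2·8 − 3·(−9) − m| / √13 = 13
|m − (43)| = 13√13.

m = 43 ± 13√13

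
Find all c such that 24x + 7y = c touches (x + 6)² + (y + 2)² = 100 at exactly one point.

The line touches the circle iff its distance from (−6, −2) is 10:
|24·(−6) + 7·(−2) − c| / √625 = 10
|c − (−158)| = 10·25, so c = 92 or c = −408.

c = −408 or c = 92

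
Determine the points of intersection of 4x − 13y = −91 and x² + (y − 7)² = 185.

(−13, 3) and (13, 11)

Express y = (91 + 4x)/13 and substitute into the circle:
185x² − 31265 = 0  ⟹  x² − 169 = 0
x = 13 or x = −13, giving (13, 11) and (−13, 3).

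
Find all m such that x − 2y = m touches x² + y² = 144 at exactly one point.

m = ±12√5

For a tangent, require d(centre, line) = r = 12.
|1·0 − 2·0 − m| / √5 = 12
|m| = 12√5.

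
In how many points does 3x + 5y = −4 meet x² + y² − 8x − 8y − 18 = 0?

2

Centre (4, 4), r² = 50. Distance² from centre to line = (36)²/34 = 648/17.
Since d² < r², the line cuts the circle twice.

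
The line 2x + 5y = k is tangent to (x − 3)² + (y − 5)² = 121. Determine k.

k = 31 ± 11√29

The line touches the circle iff its distance from (3, 5) is 11:
|2·3 + 5·5 − k| / √29 = 11
|k − (31)| = 11√29.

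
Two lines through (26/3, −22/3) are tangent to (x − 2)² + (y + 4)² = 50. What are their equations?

Let a tangent through (26/3, −22/3) have slope m. Its distance from (2, −4) must equal 5√2:
(−20/3m − (10/3))² = 50(m² + 1)
m² − 8m + 7 = 0, so m = 7 or m = 1.
Through (26/3, −22/3) these give 7x − y = 68 and x − y = 16.

7x − y = 68 and x − y = 16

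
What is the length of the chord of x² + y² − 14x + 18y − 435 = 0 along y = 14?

12

Substitute y = 14:
x² − 14x + 13 = 0
x = 13 or x = 1, giving (13, 14) and (1, 14).
Chord length = distance between (13, 14) and (1, 14) = √144 = 12.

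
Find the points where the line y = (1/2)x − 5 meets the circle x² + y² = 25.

Express y = (−10 + x)/2 and substitute into the circle:
5x² − 20x = 0  ⟹  x² − 4x = 0
x = 4 or x = 0, giving (4, −3) and (0, −5).

(0, −5) and (4, −3)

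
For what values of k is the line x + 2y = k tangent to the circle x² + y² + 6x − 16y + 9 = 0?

The line touches the circle iff its distance from (−3, 8) is 8:
|1·(−3) + 2·8 − k| / √5 = 8
|k − (13)| = 8√5.

k = 13 ± 8√5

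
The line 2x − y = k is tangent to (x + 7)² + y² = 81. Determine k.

k = −14 ± 9√5

Tangency holds when the distance from the centre (−7, 0) to the line equals the radius 9:
|2·(−7) − 1·0 − k| / √5 = 9
|k − (−14)| = 9√5.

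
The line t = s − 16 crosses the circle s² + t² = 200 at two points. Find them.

From the line, t = s − 16. Substituting:
2s² − 32s + 56 = 0  ⟹  s² − 16s + 28 = 0
s = 14 or s = 2, giving (14, −2) and (2, −14).

(2, −14) and (14, −2)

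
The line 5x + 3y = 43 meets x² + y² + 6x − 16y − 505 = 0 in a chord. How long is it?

8√34

Substitute y = (43 − 5x)/3:
34x² − 136x − 4760 = 0  ⟹  x² − 4x − 140 = 0
x = 14 or x = −10, giving (14, −9) and (−10, 31).
|(14, −9) − (−10, 31)| = √((24)² + (−40)²) = 8√34.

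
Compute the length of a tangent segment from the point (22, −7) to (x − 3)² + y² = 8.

√402

Centre (3, 0), r² = 8. |PO|² = (19)² + (−7)² = 410.
By the tangent–radius right angle, tangent length = √(|PO|² − r²) = √402.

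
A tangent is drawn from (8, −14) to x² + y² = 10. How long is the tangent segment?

The centre is (0, 0) and r = √10. The square of the distance from P to the centre is 64 + 196 = 260.
The tangent meets the radius at right angles, so tangent² = |PO|² − r² = 260 − 10 = 250.

5√10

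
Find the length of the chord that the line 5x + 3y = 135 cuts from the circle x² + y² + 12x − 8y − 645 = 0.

√34

From the line, y = (135 − 5x)/3. Substituting:
34x² − 1122x + 9180 = 0  ⟹  x² − 33x + 270 = 0
x = 18 or x = 15, giving (18, 15) and (15, 20).
|(18, 15) − (15, 20)| = √((3)² + (−5)²) = √34.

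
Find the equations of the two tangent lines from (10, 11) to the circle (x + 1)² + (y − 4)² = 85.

Write the tangent as mx − y + (11 − m·(10)) = 0 and set its distance from the centre to √85:
[m·(−11) − (−7)]² = 85(m² + 1)
18m² − 77m − 18 = 0, so m = 9/2 or m = −2/9.
Through (10, 11) these give 9x − 2y = 68 and 2x + 9y = 119.

9x − 2y = 68 and 2x + 9y = 119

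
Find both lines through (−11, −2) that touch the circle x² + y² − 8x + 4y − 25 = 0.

x − 2y = −7 and x + 2y = −15

Write the tangent as mx − y + (−2 − m·(−11)) = 0 and set its distance from the centre to 3√5:
[m·(15) − (0)]² = 45(m² + 1)
4m² − 1 = 0, so m = 1/2 or m = −1/2.
With m = 1/2: x − 2y = −7. With m = −1/2: x + 2y = −15.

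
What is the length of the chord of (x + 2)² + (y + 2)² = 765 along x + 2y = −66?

6√5

Centre (−2, −2), r² = 765. Perpendicular distance d from centre to line = |60| / √5 = 60/√5.
Half the chord is √(r² − d²) = √(45), so the full chord is 6√5.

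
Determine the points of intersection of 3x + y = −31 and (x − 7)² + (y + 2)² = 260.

Substitute y = −3x − 31:
10x² + 160x + 630 = 0  ⟹  x² + 16x + 63 = 0
x = −7 or x = −9, giving (−7, −10) and (−9, −4).

(−9, −4) and (−7, −10)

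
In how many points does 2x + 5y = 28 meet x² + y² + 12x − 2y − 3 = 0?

0

Centre (−6, 1), r² = 40. Distance² from centre to line = (−35)²/29 = 1225/29.
Since d² > r², the line lies outside the circle.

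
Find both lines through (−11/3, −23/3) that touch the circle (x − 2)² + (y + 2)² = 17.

A line y − (−23/3) = m(x − (−11/3)) is tangent when its distance from (2, −2) is √17:
(17/3m − (17/3))² = 17(m² + 1)
4m² − 17m + 4 = 0, so m = 1/4 or m = 4.
Through (−11/3, −23/3) these give x − 4y = 27 and 4x − y = −7.

x − 4y = 27 and 4x − y = −7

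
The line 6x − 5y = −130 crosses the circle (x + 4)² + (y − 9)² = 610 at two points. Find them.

Substitute y = (130 + 6x)/5:
61x² + 1220x − 7625 = 0  ⟹  x² + 20x − 125 = 0
x = 5 or x = −25, giving (5, 32) and (−25, −4).

(−25, −4) and (5, 32)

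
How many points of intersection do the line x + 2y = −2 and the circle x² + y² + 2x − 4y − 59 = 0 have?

d² = (1·(−1) + 2·2 − (−2))²/5 = 5; r² = 64.
Since d² < r², the line cuts the circle twice.

2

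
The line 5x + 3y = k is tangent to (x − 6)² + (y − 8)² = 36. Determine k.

Tangency holds when the distance from the centre (6, 8) to the line equals the radius 6:
|5·6 + 3·8 − k| / √34 = 6
|k − (54)| = 6√34.

k = 54 ± 6√34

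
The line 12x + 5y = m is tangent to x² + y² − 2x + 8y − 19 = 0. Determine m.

The line touches the circle iff its distance from (1, −4) is 6:
|12·1 + 5·(−4) − m| / √169 = 6
|m − (−8)| = 6·13, so m = 70 or m = −86.

m = −86 or m = 70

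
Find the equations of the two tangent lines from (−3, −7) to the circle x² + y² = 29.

Let a tangent through (−3, −7) have slope m. Its distance from (0, 0) must equal √29:
[m·(3) − (7)]² = 29(m² + 1)
10m² + 21m − 10 = 0, so m = −5/2 or m = 2/5.
Through (−3, −7) these give 5x + 2y = −29 and 2x − 5y = 29.

5x + 2y = −29 and 2x − 5y = 29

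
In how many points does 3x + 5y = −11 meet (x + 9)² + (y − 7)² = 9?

0

Substituting the line into the circle gives 34x² + 726x + 3916 = 0.
Δ = 527076 − 532576 = −5500.
No real roots: the line does not meet the circle.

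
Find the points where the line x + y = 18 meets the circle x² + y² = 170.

Substitute y = −x + 18:
2x² − 36x + 154 = 0  ⟹  x² − 18x + 77 = 0
x = 11 or x = 7, giving (11, 7) and (7, 11).

(7, 11) and (11, 7)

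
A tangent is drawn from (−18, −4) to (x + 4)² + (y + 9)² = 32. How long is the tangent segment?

3√21

The centre is (−4, −9) and r = 4√2. The square of the distance from P to the centre is 196 + 25 = 221.
The tangent meets the radius at right angles, so tangent² = |PO|² − r² = 221 − 32 = 189.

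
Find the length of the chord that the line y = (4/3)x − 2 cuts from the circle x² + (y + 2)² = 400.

40

Centre (0, −2), r² = 400. Perpendicular distance d from centre to line = |0| / √25 = 0/√25.
Half the chord is √(r² − d²) = √(400), so the full chord is 40.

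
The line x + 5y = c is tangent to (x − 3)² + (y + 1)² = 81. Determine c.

c = −2 ± 9√26

Tangency holds when the distance from the centre (3, −1) to the line equals the radius 9:
|1·3 + 5·(−1) − c| / √26 = 9
|c − (−2)| = 9√26.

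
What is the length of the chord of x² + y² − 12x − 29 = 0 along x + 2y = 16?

6√5

Substitute y = (16 − x)/2:
5x² − 80x + 140 = 0  ⟹  x² − 16x + 28 = 0
x = 14 or x = 2, giving (14, 1) and (2, 7).
Chord length = distance between (14, 1) and (2, 7) = √180 = 6√5.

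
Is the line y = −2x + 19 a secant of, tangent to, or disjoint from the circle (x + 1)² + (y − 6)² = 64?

secant

Substituting the line into the circle gives 5x² − 50x + 106 = 0.
Discriminant = (−50)² − 4·5·(106) = 380 > 0.
Two real roots: the line is a secant.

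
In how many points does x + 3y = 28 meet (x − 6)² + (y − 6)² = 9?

2

Substituting the line into the circle gives 10x² − 128x + 343 = 0.
Discriminant = (−128)² − 4·10·(343) = 2664 > 0.
Two real roots: the line is a secant.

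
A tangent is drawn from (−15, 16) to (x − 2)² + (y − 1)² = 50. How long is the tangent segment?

4√29

The centre is (2, 1) and r = 5√2. The square of the distance from P to the centre is 289 + 225 = 514.
Power of the point: PT² = |PO|² − r² = 464, so PT = 4√29.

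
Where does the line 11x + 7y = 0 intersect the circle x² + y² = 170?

(−7, 11) and (7, −11)

Substitute y = (−11x)/7:
170x² − 8330 = 0  ⟹  x² − 49 = 0
x = 7 or x = −7, giving (7, −11) and (−7, 11).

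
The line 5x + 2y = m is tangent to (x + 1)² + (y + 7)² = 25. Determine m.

For a tangent, require d(centre, line) = r = 5.
|5·(−1) + 2·(−7) − m| / √29 = 5
|m − (−19)| = 5√29.

m = −19 ± 5√29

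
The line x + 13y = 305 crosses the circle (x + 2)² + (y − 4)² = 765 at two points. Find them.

(−20, 25) and (19, 22)

From the line, y = (305 − x)/13. Substituting:
170x² + 170x − 64600 = 0  ⟹  x² + x − 380 = 0
x = 19 or x = −20, giving (19, 22) and (−20, 25).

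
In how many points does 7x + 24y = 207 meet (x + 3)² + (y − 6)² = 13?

2

Centre (−3, 6), r² = 13. Distance² from centre to line = (−84)²/625 = 7056/625.
Since d² < r², the line cuts the circle twice.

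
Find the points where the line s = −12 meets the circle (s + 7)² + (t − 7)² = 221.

The line gives s = −12. Substituting into the circle:
t² − 14t − 147 = 0
t = 21 or t = −7, giving (−12, 21) and (−12, −7).

(−12, −7) and (−12, 21)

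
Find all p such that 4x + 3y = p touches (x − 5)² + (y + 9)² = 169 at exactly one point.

p = −72 or p = 58

For a tangent, require d(centre, line) = r = 13.
|4·5 + 3·(−9) − p| / √25 = 13
|p − (−7)| = 13·5, so p = 58 or p = −72.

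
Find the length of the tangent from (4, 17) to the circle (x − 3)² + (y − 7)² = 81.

2√5

Centre (3, 7), r² = 81. |PO|² = (1)² + (10)² = 101.
The tangent meets the radius at right angles, so tangent² = |PO|² − r² = 101 − 81 = 20.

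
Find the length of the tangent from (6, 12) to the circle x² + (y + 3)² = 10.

√251

The centre is (0, −3) and r = √10. The square of the distance from P to the centre is 36 + 225 = 261.
Power of the point: PT² = |PO|² − r² = 251, so PT = √251.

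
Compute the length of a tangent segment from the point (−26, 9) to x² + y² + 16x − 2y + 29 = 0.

4√22

Centre (−8, 1), r² = 36. |PO|² = (−18)² + (8)² = 388.
The tangent meets the radius at right angles, so tangent² = |PO|² − r² = 388 − 36 = 352.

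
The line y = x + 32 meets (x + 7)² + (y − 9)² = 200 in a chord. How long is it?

12√2

From the line, y = x + 32. Substituting:
2x² + 60x + 378 = 0  ⟹  x² + 30x + 189 = 0
x = −9 or x = −21, giving (−9, 23) and (−21, 11).
|(−9, 23) − (−21, 11)| = √((12)² + (12)²) = 12√2.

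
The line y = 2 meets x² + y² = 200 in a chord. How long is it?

From the line, y = 2. Substituting:
x² − 196 = 0
x = 14 or x = −14, giving (14, 2) and (−14, 2).
Chord length = distance between (14, 2) and (−14, 2) = √784 = 28.

28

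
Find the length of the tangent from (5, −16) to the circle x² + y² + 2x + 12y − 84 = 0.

√15

Centre (−1, −6), r² = 121. |PO|² = (6)² + (−10)² = 136.
The tangent meets the radius at right angles, so tangent² = |PO|² − r² = 136 − 121 = 15.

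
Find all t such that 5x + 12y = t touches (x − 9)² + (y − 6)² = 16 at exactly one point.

Tangency holds when the distance from the centre (9, 6) to the line equals the radius 4:
|5·9 + 12·6 − t| / √169 = 4
|t − (117)| = 4·13, so t = 169 or t = 65.

t = 65 or t = 169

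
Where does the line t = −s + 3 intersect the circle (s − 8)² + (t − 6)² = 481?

(−12, 15) and (17, −14)

From the line, t = −s + 3. Substituting:
2s² − 10s − 408 = 0  ⟹  s² − 5s − 204 = 0
s = 17 or s = −12, giving (17, −14) and (−12, 15).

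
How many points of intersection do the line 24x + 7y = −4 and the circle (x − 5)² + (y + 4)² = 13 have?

0

Substituting the line into the circle gives 625x² − 1642x + 1164 = 0.
Δ = 2696164 − 2910000 = −213836.
No real roots: the line does not meet the circle.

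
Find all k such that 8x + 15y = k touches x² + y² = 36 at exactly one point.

The line touches the circle iff its distance from (0, 0) is 6:
|8·0 + 15·0 − k| / √289 = 6
|k| = 6·17, so k = 102 or k = −102.

k = −102 or k = 102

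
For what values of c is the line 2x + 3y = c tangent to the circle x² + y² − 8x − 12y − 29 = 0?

c = 26 ± 9√13

The line touches the circle iff its distance from (4, 6) is 9:
|2·4 + 3·6 − c| / √13 = 9
|c − (26)| = 9√13.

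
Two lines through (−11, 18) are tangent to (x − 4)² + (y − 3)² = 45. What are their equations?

2x + y = −4 and x + 2y = 25

Let a tangent through (−11, 18) have slope m. Its distance from (4, 3) must equal 3√5:
[m·(15) − (−15)]² = 45(m² + 1)
2m² + 5m + 2 = 0, so m = −2 or m = −1/2.
Through (−11, 18) these give 2x + y = −4 and x + 2y = 25.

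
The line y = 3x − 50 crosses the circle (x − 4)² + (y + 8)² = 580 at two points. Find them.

From the line, y = 3x − 50. Substituting:
10x² − 260x + 1200 = 0  ⟹  x² − 26x + 120 = 0
x = 20 or x = 6, giving (20, 10) and (6, −32).

(6, −32) and (20, 10)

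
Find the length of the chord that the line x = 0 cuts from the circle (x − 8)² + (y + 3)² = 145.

The line gives x = 0. Substituting into the circle:
y² + 6y − 72 = 0
y = 6 or y = −12, giving (0, 6) and (0, −12).
|(0, 6) − (0, −12)| = √((0)² + (18)²) = 18.

18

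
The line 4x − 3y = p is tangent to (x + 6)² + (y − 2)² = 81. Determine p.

Tangency holds when the distance from the centre (−6, 2) to the line equals the radius 9:
|4·(−6) − 3·2 − p| / √25 = 9
|p − (−30)| = 9·5, so p = 15 or p = −75.

p = −75 or p = 15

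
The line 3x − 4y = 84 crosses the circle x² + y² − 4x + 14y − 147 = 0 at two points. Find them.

(0, −21) and (16, −9)

From the line, y = (−84 + 3x)/4. Substituting:
25x² − 400x = 0  ⟹  x² − 16x = 0
x = 16 or x = 0, giving (16, −9) and (0, −21).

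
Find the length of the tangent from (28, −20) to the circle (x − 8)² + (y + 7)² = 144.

Centre (8, −7), r² = 144. |PO|² = (20)² + (−13)² = 569.
Power of the point: PT² = |PO|² − r² = 425, so PT = 5√17.

5√17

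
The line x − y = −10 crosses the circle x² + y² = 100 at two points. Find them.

(−10, 0) and (0, 10)

Express y = x + 10 and substitute into the circle:
2x² + 20x = 0  ⟹  x² + 10x = 0
x = 0 or x = −10, giving (0, 10) and (−10, 0).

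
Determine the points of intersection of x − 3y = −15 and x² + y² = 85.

(−9, 2) and (6, 7)

Substitute y = (15 + x)/3:
10x² + 30x − 540 = 0  ⟹  x² + 3x − 54 = 0
x = 6 or x = −9, giving (6, 7) and (−9, 2).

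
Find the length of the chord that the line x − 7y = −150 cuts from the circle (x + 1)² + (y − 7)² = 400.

The distance from (−1, 7) to the line is 100/√50, and r² = 400.
Half the chord is √(r² − d²) = √(200), so the full chord is 20√2.

20√2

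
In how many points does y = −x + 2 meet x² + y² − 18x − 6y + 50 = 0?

Substituting the line into the circle gives 2x² − 16x + 42 = 0.
Discriminant = (−16)² − 4·2·(42) = −80 < 0.
No real roots: the line does not meet the circle.

0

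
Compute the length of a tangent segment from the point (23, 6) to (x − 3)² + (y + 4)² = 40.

2√115

With centre O = (3, −4), |OP|² = 500 and r² = 40.
The tangent meets the radius at right angles, so tangent² = |PO|² − r² = 500 − 40 = 460.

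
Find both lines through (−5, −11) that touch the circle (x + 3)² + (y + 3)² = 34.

5x + 3y = −58 and 3x − 5y = 40

A line y − (−11) = m(x − (−5)) is tangent when its distance from (−3, −3) is √34:
(2m − (8))² = 34(m² + 1)
15m² + 16m − 15 = 0, so m = −5/3 or m = 3/5.
Through (−5, −11) these give 5x + 3y = −58 and 3x − 5y = 40.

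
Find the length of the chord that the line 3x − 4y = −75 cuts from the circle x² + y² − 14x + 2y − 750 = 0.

Centre (7, −1), r² = 800. Perpendicular distance d from centre to line = |100| / √25 = 100/√25.
Chord = 2√(r² − d²) = 2·√(400) = 40.

40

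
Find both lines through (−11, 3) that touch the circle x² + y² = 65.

7x + 4y = −65 and 4x − 7y = −65

Let a tangent through (−11, 3) have slope m. Its distance from (0, 0) must equal √65:
[m·(11) − (−3)]² = 65(m² + 1)
28m² + 33m − 28 = 0, so m = −7/4 or m = 4/7.
Through (−11, 3) these give 7x + 4y = −65 and 4x − 7y = −65.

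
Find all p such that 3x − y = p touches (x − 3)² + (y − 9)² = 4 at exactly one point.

p = ±2√10

The line touches the circle iff its distance from (3, 9) is 2:
|3·3 − 1·9 − p| / √10 = 2
|p| = 2√10.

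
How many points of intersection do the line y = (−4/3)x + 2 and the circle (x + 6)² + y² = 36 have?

1

Centre (−6, 0), r² = 36. Distance² from centre to line = (−30)²/25 = 36.
Since d² = r², the line is tangent.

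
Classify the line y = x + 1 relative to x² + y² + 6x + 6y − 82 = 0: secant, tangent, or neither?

Substituting the line into the circle gives 2x² + 14x − 75 = 0.
Discriminant = (14)² − 4·2·(−75) = 796 > 0.
Two real roots: the line is a secant.

secant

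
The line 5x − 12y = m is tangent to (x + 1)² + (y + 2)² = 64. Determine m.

Tangency holds when the distance from the centre (−1, −2) to the line equals the radius 8:
|5·(−1) − 12·(−2) − m| / √169 = 8
|m − (19)| = 8·13, so m = 123 or m = −85.

m = −85 or m = 123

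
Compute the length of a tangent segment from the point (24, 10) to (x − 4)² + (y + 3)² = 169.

The centre is (4, −3) and r = 13. The square of the distance from P to the centre is 400 + 169 = 569.
By the tangent–radius right angle, tangent length = √(|PO|² − r²) = √400 = 20.

20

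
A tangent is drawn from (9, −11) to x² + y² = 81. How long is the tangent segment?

11

The centre is (0, 0) and r = 9. The square of the distance from P to the centre is 81 + 121 = 202.
Power of the point: PT² = |PO|² − r² = 121, so PT = 11.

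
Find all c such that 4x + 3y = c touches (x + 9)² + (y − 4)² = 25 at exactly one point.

c = −49 or c = 1

The line touches the circle iff its distance from (−9, 4) is 5:
|4·(−9) + 3·4 − c| / √25 = 5
|c − (−24)| = 5·5, so c = 1 or c = −49.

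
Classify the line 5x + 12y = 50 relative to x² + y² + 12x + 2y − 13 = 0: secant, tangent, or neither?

neither

Centre (−6, −1), r² = 50. Distance² from centre to line = (−92)²/169 = 8464/169.
Since d² > r², the line lies outside the circle.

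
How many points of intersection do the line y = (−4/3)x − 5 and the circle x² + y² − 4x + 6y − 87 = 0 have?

Substituting the line into the circle gives 25x² + 12x − 828 = 0.
Δ = 144 − (−82800) = 82944.
Two real roots: the line is a secant.

2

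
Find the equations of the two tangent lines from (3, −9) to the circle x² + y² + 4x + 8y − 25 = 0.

x − 2y = 21 and 2x − y = 15

Write the tangent as mx − y + (−9 − m·(3)) = 0 and set its distance from the centre to 3√5:
[m·(−5) − (5)]² = 45(m² + 1)
2m² − 5m + 2 = 0, so m = 1/2 or m = 2.
Through (3, −9) these give x − 2y = 21 and 2x − y = 15.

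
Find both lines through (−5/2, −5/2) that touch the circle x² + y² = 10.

x + 3y = −10 and 3x + y = −10

Write the tangent as mx − y + (−5/2 − m·(−5/2)) = 0 and set its distance from the centre to √10:
(5/2m − (5/2))² = 10(m² + 1)
3m² + 10m + 3 = 0, so m = −1/3 or m = −3.
Through (−5/2, −5/2) these give x + 3y = −10 and 3x + y = −10.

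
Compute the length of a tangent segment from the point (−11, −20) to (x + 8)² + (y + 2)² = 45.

12√2

Centre (−8, −2), r² = 45. |PO|² = (−3)² + (−18)² = 333.
The tangent meets the radius at right angles, so tangent² = |PO|² − r² = 333 − 45 = 288.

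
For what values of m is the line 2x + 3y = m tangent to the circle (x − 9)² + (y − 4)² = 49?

Tangency holds when the distance from the centre (9, 4) to the line equals the radius 7:
|2·9 + 3·4 − m| / √13 = 7
|m − (30)| = 7√13.

m = 30 ± 7√13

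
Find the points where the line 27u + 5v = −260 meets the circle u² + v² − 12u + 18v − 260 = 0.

From the line, v = (−260 − 27u)/5. Substituting:
754u² + 11310u + 37700 = 0  ⟹  u² + 15u + 50 = 0
u = −5 or u = −10, giving (−5, −25) and (−10, 2).

(−10, 2) and (−5, −25)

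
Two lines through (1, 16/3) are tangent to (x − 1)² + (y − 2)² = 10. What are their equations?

A line y − (16/3) = m(x − (1)) is tangent when its distance from (1, 2) is √10:
(0m − (−10/3))² = 10(m² + 1)
9m² − 1 = 0, so m = −1/3 or m = 1/3.
Through (1, 16/3) these give x + 3y = 17 and x − 3y = −15.

x + 3y = 17 and x − 3y = −15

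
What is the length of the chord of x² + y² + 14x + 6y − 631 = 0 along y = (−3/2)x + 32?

4√13

Substitute y = (64 − 3x)/2:
13x² − 364x + 2340 = 0  ⟹  x² − 28x + 180 = 0
x = 18 or x = 10, giving (18, 5) and (10, 17).
Chord length = distance between (18, 5) and (10, 17) = √208 = 4√13.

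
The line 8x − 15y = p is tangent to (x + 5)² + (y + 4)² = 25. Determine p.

p = −65 or p = 105

For a tangent, require d(centre, line) = r = 5.
|8·(−5) − 15·(−4) − p| / √289 = 5
|p − (20)| = 5·17, so p = 105 or p = −65.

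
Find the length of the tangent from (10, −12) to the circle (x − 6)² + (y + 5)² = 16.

7

The centre is (6, −5) and r = 4. The square of the distance from P to the centre is 16 + 49 = 65.
The tangent meets the radius at right angles, so tangent² = |PO|² − r² = 65 − 16 = 49.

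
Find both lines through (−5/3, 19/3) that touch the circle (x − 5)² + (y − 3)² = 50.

A line y − (19/3) = m(x − (−5/3)) is tangent when its distance from (5, 3) is 5√2:
(20/3m − (−10/3))² = 50(m² + 1)
m² − 8m + 7 = 0, so m = 1 or m = 7.
With m = 1: x − y = −8. With m = 7: 7x − y = −18.

x − y = −8 and 7x − y = −18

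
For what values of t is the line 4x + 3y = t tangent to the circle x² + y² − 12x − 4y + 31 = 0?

Tangency holds when the distance from the centre (6, 2) to the line equals the radius 3:
|4·6 + 3·2 − t| / √25 = 3
|t − (30)| = 3·5, so t = 45 or t = 15.

t = 15 or t = 45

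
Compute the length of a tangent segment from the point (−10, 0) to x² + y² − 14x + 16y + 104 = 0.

With centre O = (7, −8), |OP|² = 353 and r² = 9.
The tangent meets the radius at right angles, so tangent² = |PO|² − r² = 353 − 9 = 344.

2√86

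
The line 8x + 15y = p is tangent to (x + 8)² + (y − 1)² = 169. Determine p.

p = −270 or p = 172

Tangency holds when the distance from the centre (−8, 1) to the line equals the radius 13:
|8·(−8) + 15·1 − p| / √289 = 13
|p − (−49)| = 13·17, so p = 172 or p = −270.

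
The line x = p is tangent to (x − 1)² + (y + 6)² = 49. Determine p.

For a tangent, require d(centre, line) = r = 7.
|1·1 + 0·(−6) − p| / √1 = 7
|p − (1)| = 7, so p = 8 or p = −6.

p = −6 or p = 8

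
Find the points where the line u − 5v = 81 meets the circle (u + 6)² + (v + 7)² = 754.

Express v = (−81 + u)/5 and substitute into the circle:
26u² + 208u − 15834 = 0  ⟹  u² + 8u − 609 = 0
u = 21 or u = −29, giving (21, −12) and (−29, −22).

(−29, −22) and (21, −12)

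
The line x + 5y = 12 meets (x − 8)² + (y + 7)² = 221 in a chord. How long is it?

5√26

Substitute y = (12 − x)/5:
26x² − 494x − 1716 = 0  ⟹  x² − 19x − 66 = 0
x = 22 or x = −3, giving (22, −2) and (−3, 3).
Chord length = distance between (22, −2) and (−3, 3) = √650 = 5√26.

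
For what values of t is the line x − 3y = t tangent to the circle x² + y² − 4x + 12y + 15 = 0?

t = 20 ± 5√10

For a tangent, require d(centre, line) = r = 5.
|1·2 − 3·(−6) − t| / √10 = 5
|t − (20)| = 5√10.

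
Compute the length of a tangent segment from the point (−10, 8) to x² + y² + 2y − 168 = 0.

Centre (0, −1), r² = 169. |PO|² = (−10)² + (9)² = 181.
Power of the point: PT² = |PO|² − r² = 12, so PT = 2√3.

2√3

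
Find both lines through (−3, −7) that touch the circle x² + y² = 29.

A line y − (−7) = m(x − (−3)) is tangent when its distance from (0, 0) is √29:
[m·(3) − (7)]² = 29(m² + 1)
10m² + 21m − 10 = 0, so m = 2/5 or m = −5/2.
With m = 2/5: 2x − 5y = 29. With m = −5/2: 5x + 2y = −29.

2x − 5y = 29 and 5x + 2y = −29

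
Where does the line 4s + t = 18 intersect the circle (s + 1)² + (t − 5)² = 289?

(−1, 22) and (7, −10)

Substitute t = −4s + 18:
17s² − 102s − 119 = 0  ⟹  s² − 6s − 7 = 0
s = 7 or s = −1, giving (7, −10) and (−1, 22).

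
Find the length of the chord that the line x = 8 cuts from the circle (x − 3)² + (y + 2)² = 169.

24

The line gives x = 8. Substituting into the circle:
y² + 4y − 140 = 0
y = 10 or y = −14, giving (8, 10) and (8, −14).
Chord length = distance between (8, 10) and (8, −14) = √576 = 24.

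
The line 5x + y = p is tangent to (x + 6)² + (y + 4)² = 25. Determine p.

The line touches the circle iff its distance from (−6, −4) is 5:
|5·(−6) + 1·(−4) − p| / √26 = 5
|p − (−34)| = 5√26.

p = −34 ± 5√26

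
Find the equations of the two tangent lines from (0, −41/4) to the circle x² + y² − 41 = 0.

5x − 4y = 41 and 5x + 4y = −41

Let a tangent through (0, −41/4) have slope m. Its distance from (0, 0) must equal √41:
[m·(0) − (41/4)]² = 41(m² + 1)
16m² − 25 = 0, so m = 5/4 or m = −5/4.
Through (0, −41/4) these give 5x − 4y = 41 and 5x + 4y = −41.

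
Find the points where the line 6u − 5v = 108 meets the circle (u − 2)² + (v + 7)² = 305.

Express v = (−108 + 6u)/5 and substitute into the circle:
61u² − 976u − 2196 = 0  ⟹  u² − 16u − 36 = 0
u = 18 or u = −2, giving (18, 0) and (−2, −24).

(−2, −24) and (18, 0)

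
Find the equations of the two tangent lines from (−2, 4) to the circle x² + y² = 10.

Let a tangent through (−2, 4) have slope m. Its distance from (0, 0) must equal √10:
[m·(2) − (−4)]² = 10(m² + 1)
3m² − 8m − 3 = 0, so m = 3 or m = −1/3.
With m = 3: 3x − y = −10. With m = −1/3: x + 3y = 10.

3x − y = −10 and x + 3y = 10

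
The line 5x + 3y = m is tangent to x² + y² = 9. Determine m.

Tangency holds when the distance from the centre (0, 0) to the line equals the radius 3:
|5·0 + 3·0 − m| / √34 = 3
|m| = 3√34.

m = ±3√34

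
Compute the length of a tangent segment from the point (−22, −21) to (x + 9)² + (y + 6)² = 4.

√390

With centre O = (−9, −6), |OP|² = 394 and r² = 4.
By the tangent–radius right angle, tangent length = √(|PO|² − r²) = √390.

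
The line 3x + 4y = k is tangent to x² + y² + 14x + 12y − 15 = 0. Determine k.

k = −95 or k = 5

For a tangent, require d(centre, line) = r = 10.
|3·(−7) + 4·(−6) − k| / √25 = 10
|k − (−45)| = 10·5, so k = 5 or k = −95.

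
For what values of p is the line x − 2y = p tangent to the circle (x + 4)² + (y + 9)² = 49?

p = 14 ± 7√5

Tangency holds when the distance from the centre (−4, −9) to the line equals the radius 7:
|1·(−4) − 2·(−9) − p| / √5 = 7
|p − (14)| = 7√5.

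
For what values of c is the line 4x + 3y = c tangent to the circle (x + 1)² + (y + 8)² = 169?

c = −93 or c = 37

Tangency holds when the distance from the centre (−1, −8) to the line equals the radius 13:
|4·(−1) + 3·(−8) − c| / √25 = 13
|c − (−28)| = 13·5, so c = 37 or c = −93.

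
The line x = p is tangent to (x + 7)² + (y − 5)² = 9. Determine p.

p = −10 or p = −4

Tangency holds when the distance from the centre (−7, 5) to the line equals the radius 3:
|1·(−7) + 0·5 − p| / √1 = 3
|p − (−7)| = 3, so p = −4 or p = −10.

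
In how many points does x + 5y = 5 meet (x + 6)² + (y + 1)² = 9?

Substituting the line into the circle gives 26x² + 280x + 775 = 0.
Discriminant = (280)² − 4·26·(775) = −2200 < 0.
No real roots: the line does not meet the circle.

0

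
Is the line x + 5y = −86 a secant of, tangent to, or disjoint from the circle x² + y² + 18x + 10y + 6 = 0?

disjoint

Substituting the line into the circle gives 26x² + 572x + 3246 = 0.
Discriminant = (572)² − 4·26·(3246) = −10400 < 0.
No real roots: the line does not meet the circle.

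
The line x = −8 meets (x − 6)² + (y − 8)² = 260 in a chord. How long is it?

The line gives x = −8. Substituting into the circle:
y² − 16y = 0
y = 16 or y = 0, giving (−8, 16) and (−8, 0).
Chord length = distance between (−8, 16) and (−8, 0) = √256 = 16.

16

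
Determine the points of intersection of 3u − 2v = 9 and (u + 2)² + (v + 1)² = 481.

(−11, −21) and (13, 15)

Express v = (−9 + 3u)/2 and substitute into the circle:
13u² − 26u − 1859 = 0  ⟹  u² − 2u − 143 = 0
u = 13 or u = −11, giving (13, 15) and (−11, −21).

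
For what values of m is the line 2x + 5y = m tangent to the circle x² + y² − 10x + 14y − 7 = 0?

m = −25 ± 9√29

For a tangent, require d(centre, line) = r = 9.
|2·5 + 5·(−7) − m| / √29 = 9
|m − (−25)| = 9√29.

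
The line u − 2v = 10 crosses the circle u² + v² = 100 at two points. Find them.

Express v = (−10 + u)/2 and substitute into the circle:
5u² − 20u − 300 = 0  ⟹  u² − 4u − 60 = 0
u = 10 or u = −6, giving (10, 0) and (−6, −8).

(−6, −8) and (10, 0)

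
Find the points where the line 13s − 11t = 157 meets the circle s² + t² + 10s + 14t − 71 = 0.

(−4, −19) and (7, −6)

Express t = (−157 + 13s)/11 and substitute into the circle:
290s² − 870s − 8120 = 0  ⟹  s² − 3s − 28 = 0
s = 7 or s = −4, giving (7, −6) and (−4, −19).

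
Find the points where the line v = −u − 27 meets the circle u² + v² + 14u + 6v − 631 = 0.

(−32, 5) and (1, −28)

From the line, v = −u − 27. Substituting:
2u² + 62u − 64 = 0  ⟹  u² + 31u − 32 = 0
u = 1 or u = −32, giving (1, −28) and (−32, 5).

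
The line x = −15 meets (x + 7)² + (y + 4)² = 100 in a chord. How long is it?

The distance from (−7, −4) to the line is 8, and r² = 100.
Half the chord is √(r² − d²) = √(36), so the full chord is 12.

12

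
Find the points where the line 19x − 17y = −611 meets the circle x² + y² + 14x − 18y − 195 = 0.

Express y = (611 + 19x)/17 and substitute into the circle:
650x² + 21450x + 130000 = 0  ⟹  x² + 33x + 200 = 0
x = −8 or x = −25, giving (−8, 27) and (−25, 8).

(−25, 8) and (−8, 27)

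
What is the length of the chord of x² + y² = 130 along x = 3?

The line gives x = 3. Substituting into the circle:
y² − 121 = 0
y = 11 or y = −11, giving (3, 11) and (3, −11).
|(3, 11) − (3, −11)| = √((0)² + (22)²) = 22.

22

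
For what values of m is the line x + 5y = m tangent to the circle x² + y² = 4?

m = ±2√26

The line touches the circle iff its distance from (0, 0) is 2:
|1·0 + 5·0 − m| / √26 = 2
|m| = 2√26.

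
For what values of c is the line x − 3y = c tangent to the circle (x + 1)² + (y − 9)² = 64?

c = −28 ± 8√10

The line touches the circle iff its distance from (−1, 9) is 8:
|1·(−1) − 3·9 − c| / √10 = 8
|c − (−28)| = 8√10.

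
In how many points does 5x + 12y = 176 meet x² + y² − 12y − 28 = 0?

1

Substituting the line into the circle gives 169x² − 1040x + 1600 = 0.
Δ = 1081600 − 1081600 = 0.
A repeated root: the line is tangent.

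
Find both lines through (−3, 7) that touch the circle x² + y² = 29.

Let a tangent through (−3, 7) have slope m. Its distance from (0, 0) must equal √29:
(3m − (−7))² = 29(m² + 1)
10m² − 21m − 10 = 0, so m = 5/2 or m = −2/5.
With m = 5/2: 5x − 2y = −29. With m = −2/5: 2x + 5y = 29.

5x − 2y = −29 and 2x + 5y = 29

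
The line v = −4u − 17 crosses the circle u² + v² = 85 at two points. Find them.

(−6, 7) and (−2, −9)

Substitute v = −4u − 17:
17u² + 136u + 204 = 0  ⟹  u² + 8u + 12 = 0
u = −2 or u = −6, giving (−2, −9) and (−6, 7).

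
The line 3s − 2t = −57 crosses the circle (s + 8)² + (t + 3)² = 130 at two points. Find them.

(−19, 0) and (−15, 6)

Express t = (57 + 3s)/2 and substitute into the circle:
13s² + 442s + 3705 = 0  ⟹  s² + 34s + 285 = 0
s = −15 or s = −19, giving (−15, 6) and (−19, 0).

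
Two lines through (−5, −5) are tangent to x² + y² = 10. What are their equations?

A line y − (−5) = m(x − (−5)) is tangent when its distance from (0, 0) is √10:
(5m − (5))² = 10(m² + 1)
3m² − 10m + 3 = 0, so m = 3 or m = 1/3.
With m = 3: 3x − y = −10. With m = 1/3: x − 3y = 10.

3x − y = −10 and x − 3y = 10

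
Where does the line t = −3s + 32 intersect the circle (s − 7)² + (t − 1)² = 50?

Substitute t = −3s + 32:
10s² − 200s + 960 = 0  ⟹  s² − 20s + 96 = 0
s = 12 or s = 8, giving (12, −4) and (8, 8).

(8, 8) and (12, −4)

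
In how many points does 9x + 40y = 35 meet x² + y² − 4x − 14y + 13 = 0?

Substituting the line into the circle gives 1681x² − 1990x + 2425 = 0.
Δ = 3960100 − 16305700 = −12345600.
No real roots: the line does not meet the circle.

0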